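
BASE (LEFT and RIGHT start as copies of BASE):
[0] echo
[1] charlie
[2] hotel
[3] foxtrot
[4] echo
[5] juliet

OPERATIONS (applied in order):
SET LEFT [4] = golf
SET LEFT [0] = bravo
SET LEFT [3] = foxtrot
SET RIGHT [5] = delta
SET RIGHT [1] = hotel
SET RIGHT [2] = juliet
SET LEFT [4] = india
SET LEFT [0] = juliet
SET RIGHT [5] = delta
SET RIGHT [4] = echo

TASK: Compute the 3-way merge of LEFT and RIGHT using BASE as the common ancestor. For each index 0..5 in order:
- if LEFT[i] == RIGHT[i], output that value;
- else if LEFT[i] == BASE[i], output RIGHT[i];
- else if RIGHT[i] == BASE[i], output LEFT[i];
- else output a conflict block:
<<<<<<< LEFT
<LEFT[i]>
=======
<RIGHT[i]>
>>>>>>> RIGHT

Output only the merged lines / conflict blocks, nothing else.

Answer: juliet
hotel
juliet
foxtrot
india
delta

Derivation:
Final LEFT:  [juliet, charlie, hotel, foxtrot, india, juliet]
Final RIGHT: [echo, hotel, juliet, foxtrot, echo, delta]
i=0: L=juliet, R=echo=BASE -> take LEFT -> juliet
i=1: L=charlie=BASE, R=hotel -> take RIGHT -> hotel
i=2: L=hotel=BASE, R=juliet -> take RIGHT -> juliet
i=3: L=foxtrot R=foxtrot -> agree -> foxtrot
i=4: L=india, R=echo=BASE -> take LEFT -> india
i=5: L=juliet=BASE, R=delta -> take RIGHT -> delta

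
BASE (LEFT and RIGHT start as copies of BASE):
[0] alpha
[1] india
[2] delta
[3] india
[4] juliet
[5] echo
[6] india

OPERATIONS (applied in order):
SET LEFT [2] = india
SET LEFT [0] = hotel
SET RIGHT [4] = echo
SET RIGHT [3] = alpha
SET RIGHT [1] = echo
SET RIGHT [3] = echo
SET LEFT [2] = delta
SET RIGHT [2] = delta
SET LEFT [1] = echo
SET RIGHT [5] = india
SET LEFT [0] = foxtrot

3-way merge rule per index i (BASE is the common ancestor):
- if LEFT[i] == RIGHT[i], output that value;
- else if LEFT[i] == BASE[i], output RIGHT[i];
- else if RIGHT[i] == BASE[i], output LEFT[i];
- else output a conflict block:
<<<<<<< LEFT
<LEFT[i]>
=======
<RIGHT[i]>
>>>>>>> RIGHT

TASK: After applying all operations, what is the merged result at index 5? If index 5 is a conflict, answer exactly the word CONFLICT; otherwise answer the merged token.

Answer: india

Derivation:
Final LEFT:  [foxtrot, echo, delta, india, juliet, echo, india]
Final RIGHT: [alpha, echo, delta, echo, echo, india, india]
i=0: L=foxtrot, R=alpha=BASE -> take LEFT -> foxtrot
i=1: L=echo R=echo -> agree -> echo
i=2: L=delta R=delta -> agree -> delta
i=3: L=india=BASE, R=echo -> take RIGHT -> echo
i=4: L=juliet=BASE, R=echo -> take RIGHT -> echo
i=5: L=echo=BASE, R=india -> take RIGHT -> india
i=6: L=india R=india -> agree -> india
Index 5 -> india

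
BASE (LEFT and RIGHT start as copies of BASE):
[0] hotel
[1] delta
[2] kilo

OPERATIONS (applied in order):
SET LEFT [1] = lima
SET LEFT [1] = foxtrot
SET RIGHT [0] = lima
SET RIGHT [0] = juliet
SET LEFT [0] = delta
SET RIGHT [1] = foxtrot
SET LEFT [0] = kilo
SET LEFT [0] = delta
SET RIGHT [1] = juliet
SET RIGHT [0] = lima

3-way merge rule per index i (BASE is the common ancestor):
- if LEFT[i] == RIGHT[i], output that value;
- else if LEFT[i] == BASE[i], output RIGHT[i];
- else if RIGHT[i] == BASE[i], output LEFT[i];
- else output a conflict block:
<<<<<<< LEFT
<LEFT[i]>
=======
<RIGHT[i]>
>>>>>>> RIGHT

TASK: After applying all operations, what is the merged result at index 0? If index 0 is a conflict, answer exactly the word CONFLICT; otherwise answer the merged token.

Answer: CONFLICT

Derivation:
Final LEFT:  [delta, foxtrot, kilo]
Final RIGHT: [lima, juliet, kilo]
i=0: BASE=hotel L=delta R=lima all differ -> CONFLICT
i=1: BASE=delta L=foxtrot R=juliet all differ -> CONFLICT
i=2: L=kilo R=kilo -> agree -> kilo
Index 0 -> CONFLICT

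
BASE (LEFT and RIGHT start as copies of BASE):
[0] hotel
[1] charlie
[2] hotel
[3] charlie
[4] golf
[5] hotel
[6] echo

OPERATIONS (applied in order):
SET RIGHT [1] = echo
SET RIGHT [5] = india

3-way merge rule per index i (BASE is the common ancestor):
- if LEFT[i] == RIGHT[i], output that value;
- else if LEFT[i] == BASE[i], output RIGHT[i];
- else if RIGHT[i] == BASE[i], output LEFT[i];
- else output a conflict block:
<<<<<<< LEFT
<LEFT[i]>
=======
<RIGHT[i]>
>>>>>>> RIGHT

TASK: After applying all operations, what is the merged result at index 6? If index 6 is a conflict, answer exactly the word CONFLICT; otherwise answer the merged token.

Final LEFT:  [hotel, charlie, hotel, charlie, golf, hotel, echo]
Final RIGHT: [hotel, echo, hotel, charlie, golf, india, echo]
i=0: L=hotel R=hotel -> agree -> hotel
i=1: L=charlie=BASE, R=echo -> take RIGHT -> echo
i=2: L=hotel R=hotel -> agree -> hotel
i=3: L=charlie R=charlie -> agree -> charlie
i=4: L=golf R=golf -> agree -> golf
i=5: L=hotel=BASE, R=india -> take RIGHT -> india
i=6: L=echo R=echo -> agree -> echo
Index 6 -> echo

Answer: echo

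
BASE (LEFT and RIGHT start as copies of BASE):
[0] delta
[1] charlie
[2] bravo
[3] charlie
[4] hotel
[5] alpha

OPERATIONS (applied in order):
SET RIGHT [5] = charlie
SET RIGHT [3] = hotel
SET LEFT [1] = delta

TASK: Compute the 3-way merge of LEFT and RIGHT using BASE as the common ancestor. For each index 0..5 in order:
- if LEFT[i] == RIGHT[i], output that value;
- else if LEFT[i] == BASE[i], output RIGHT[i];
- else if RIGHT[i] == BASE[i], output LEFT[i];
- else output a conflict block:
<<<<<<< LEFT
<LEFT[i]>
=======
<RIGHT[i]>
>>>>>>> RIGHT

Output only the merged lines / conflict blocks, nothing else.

Final LEFT:  [delta, delta, bravo, charlie, hotel, alpha]
Final RIGHT: [delta, charlie, bravo, hotel, hotel, charlie]
i=0: L=delta R=delta -> agree -> delta
i=1: L=delta, R=charlie=BASE -> take LEFT -> delta
i=2: L=bravo R=bravo -> agree -> bravo
i=3: L=charlie=BASE, R=hotel -> take RIGHT -> hotel
i=4: L=hotel R=hotel -> agree -> hotel
i=5: L=alpha=BASE, R=charlie -> take RIGHT -> charlie

Answer: delta
delta
bravo
hotel
hotel
charlie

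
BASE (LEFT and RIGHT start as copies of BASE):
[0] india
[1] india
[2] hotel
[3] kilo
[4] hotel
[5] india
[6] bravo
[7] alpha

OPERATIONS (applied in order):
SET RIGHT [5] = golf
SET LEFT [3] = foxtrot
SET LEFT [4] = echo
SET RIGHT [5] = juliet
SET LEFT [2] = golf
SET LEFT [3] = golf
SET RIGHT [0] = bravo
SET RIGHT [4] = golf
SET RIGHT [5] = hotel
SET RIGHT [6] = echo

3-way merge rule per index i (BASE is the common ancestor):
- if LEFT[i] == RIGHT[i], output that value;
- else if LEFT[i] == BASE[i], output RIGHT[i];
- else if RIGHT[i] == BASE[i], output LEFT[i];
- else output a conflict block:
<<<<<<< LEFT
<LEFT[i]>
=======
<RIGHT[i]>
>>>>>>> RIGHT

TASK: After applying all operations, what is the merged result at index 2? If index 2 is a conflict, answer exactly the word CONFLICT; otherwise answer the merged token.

Answer: golf

Derivation:
Final LEFT:  [india, india, golf, golf, echo, india, bravo, alpha]
Final RIGHT: [bravo, india, hotel, kilo, golf, hotel, echo, alpha]
i=0: L=india=BASE, R=bravo -> take RIGHT -> bravo
i=1: L=india R=india -> agree -> india
i=2: L=golf, R=hotel=BASE -> take LEFT -> golf
i=3: L=golf, R=kilo=BASE -> take LEFT -> golf
i=4: BASE=hotel L=echo R=golf all differ -> CONFLICT
i=5: L=india=BASE, R=hotel -> take RIGHT -> hotel
i=6: L=bravo=BASE, R=echo -> take RIGHT -> echo
i=7: L=alpha R=alpha -> agree -> alpha
Index 2 -> golf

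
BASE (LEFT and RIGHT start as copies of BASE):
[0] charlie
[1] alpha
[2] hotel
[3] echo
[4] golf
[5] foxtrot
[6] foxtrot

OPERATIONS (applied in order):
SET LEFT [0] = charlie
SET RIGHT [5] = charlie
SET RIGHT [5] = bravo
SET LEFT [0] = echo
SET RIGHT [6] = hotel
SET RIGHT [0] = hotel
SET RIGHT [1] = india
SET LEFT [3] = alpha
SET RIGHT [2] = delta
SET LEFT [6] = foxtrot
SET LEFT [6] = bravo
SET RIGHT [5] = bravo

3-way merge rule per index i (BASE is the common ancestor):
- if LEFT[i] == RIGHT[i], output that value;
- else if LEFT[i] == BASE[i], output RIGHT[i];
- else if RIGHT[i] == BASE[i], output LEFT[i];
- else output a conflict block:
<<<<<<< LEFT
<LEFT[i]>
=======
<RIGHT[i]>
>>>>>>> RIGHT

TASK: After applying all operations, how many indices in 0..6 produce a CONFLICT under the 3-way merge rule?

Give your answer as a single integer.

Answer: 2

Derivation:
Final LEFT:  [echo, alpha, hotel, alpha, golf, foxtrot, bravo]
Final RIGHT: [hotel, india, delta, echo, golf, bravo, hotel]
i=0: BASE=charlie L=echo R=hotel all differ -> CONFLICT
i=1: L=alpha=BASE, R=india -> take RIGHT -> india
i=2: L=hotel=BASE, R=delta -> take RIGHT -> delta
i=3: L=alpha, R=echo=BASE -> take LEFT -> alpha
i=4: L=golf R=golf -> agree -> golf
i=5: L=foxtrot=BASE, R=bravo -> take RIGHT -> bravo
i=6: BASE=foxtrot L=bravo R=hotel all differ -> CONFLICT
Conflict count: 2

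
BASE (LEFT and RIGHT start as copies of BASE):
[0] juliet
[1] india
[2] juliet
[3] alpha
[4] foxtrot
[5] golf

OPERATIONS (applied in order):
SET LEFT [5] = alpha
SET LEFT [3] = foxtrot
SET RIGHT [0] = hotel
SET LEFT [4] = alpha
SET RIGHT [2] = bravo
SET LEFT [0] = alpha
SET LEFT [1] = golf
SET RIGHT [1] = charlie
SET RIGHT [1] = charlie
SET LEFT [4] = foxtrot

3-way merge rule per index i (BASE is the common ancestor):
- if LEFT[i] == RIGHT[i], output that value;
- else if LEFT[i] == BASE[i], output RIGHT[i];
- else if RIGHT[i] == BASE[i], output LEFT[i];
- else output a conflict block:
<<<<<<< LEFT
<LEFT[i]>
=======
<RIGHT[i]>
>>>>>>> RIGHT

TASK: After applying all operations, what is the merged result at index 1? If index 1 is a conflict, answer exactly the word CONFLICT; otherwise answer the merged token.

Final LEFT:  [alpha, golf, juliet, foxtrot, foxtrot, alpha]
Final RIGHT: [hotel, charlie, bravo, alpha, foxtrot, golf]
i=0: BASE=juliet L=alpha R=hotel all differ -> CONFLICT
i=1: BASE=india L=golf R=charlie all differ -> CONFLICT
i=2: L=juliet=BASE, R=bravo -> take RIGHT -> bravo
i=3: L=foxtrot, R=alpha=BASE -> take LEFT -> foxtrot
i=4: L=foxtrot R=foxtrot -> agree -> foxtrot
i=5: L=alpha, R=golf=BASE -> take LEFT -> alpha
Index 1 -> CONFLICT

Answer: CONFLICT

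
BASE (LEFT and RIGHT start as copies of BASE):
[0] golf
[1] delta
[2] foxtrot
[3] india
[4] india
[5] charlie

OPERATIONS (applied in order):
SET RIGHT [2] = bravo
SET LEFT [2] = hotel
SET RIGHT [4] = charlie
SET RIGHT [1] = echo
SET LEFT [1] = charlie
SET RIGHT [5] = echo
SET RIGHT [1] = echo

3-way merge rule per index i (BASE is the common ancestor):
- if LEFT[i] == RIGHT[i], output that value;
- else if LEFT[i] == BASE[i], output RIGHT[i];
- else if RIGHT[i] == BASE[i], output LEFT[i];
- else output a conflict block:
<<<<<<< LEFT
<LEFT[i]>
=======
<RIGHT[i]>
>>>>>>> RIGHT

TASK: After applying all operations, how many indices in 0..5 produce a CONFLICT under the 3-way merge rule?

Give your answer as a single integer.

Answer: 2

Derivation:
Final LEFT:  [golf, charlie, hotel, india, india, charlie]
Final RIGHT: [golf, echo, bravo, india, charlie, echo]
i=0: L=golf R=golf -> agree -> golf
i=1: BASE=delta L=charlie R=echo all differ -> CONFLICT
i=2: BASE=foxtrot L=hotel R=bravo all differ -> CONFLICT
i=3: L=india R=india -> agree -> india
i=4: L=india=BASE, R=charlie -> take RIGHT -> charlie
i=5: L=charlie=BASE, R=echo -> take RIGHT -> echo
Conflict count: 2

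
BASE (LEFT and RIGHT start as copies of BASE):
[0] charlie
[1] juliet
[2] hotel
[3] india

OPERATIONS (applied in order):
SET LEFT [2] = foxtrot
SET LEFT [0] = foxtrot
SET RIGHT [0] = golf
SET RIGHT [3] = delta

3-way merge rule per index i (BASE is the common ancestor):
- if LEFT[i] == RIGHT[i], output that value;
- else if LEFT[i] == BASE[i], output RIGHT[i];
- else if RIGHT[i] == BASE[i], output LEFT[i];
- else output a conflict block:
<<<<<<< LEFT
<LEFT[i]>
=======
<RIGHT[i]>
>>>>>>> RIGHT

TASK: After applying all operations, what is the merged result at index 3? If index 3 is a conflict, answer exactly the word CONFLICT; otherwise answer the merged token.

Final LEFT:  [foxtrot, juliet, foxtrot, india]
Final RIGHT: [golf, juliet, hotel, delta]
i=0: BASE=charlie L=foxtrot R=golf all differ -> CONFLICT
i=1: L=juliet R=juliet -> agree -> juliet
i=2: L=foxtrot, R=hotel=BASE -> take LEFT -> foxtrot
i=3: L=india=BASE, R=delta -> take RIGHT -> delta
Index 3 -> delta

Answer: delta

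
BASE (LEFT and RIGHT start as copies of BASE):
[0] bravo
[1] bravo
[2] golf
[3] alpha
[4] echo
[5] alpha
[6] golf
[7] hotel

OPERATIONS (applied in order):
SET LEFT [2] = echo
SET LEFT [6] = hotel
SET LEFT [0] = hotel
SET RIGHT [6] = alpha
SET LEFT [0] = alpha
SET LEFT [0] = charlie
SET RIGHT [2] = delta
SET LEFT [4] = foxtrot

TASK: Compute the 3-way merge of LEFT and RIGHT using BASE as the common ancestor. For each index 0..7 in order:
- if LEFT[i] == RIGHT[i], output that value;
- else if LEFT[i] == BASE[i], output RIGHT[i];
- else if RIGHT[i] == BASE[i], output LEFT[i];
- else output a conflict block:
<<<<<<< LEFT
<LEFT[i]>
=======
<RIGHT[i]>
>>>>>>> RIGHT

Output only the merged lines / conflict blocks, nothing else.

Final LEFT:  [charlie, bravo, echo, alpha, foxtrot, alpha, hotel, hotel]
Final RIGHT: [bravo, bravo, delta, alpha, echo, alpha, alpha, hotel]
i=0: L=charlie, R=bravo=BASE -> take LEFT -> charlie
i=1: L=bravo R=bravo -> agree -> bravo
i=2: BASE=golf L=echo R=delta all differ -> CONFLICT
i=3: L=alpha R=alpha -> agree -> alpha
i=4: L=foxtrot, R=echo=BASE -> take LEFT -> foxtrot
i=5: L=alpha R=alpha -> agree -> alpha
i=6: BASE=golf L=hotel R=alpha all differ -> CONFLICT
i=7: L=hotel R=hotel -> agree -> hotel

Answer: charlie
bravo
<<<<<<< LEFT
echo
=======
delta
>>>>>>> RIGHT
alpha
foxtrot
alpha
<<<<<<< LEFT
hotel
=======
alpha
>>>>>>> RIGHT
hotel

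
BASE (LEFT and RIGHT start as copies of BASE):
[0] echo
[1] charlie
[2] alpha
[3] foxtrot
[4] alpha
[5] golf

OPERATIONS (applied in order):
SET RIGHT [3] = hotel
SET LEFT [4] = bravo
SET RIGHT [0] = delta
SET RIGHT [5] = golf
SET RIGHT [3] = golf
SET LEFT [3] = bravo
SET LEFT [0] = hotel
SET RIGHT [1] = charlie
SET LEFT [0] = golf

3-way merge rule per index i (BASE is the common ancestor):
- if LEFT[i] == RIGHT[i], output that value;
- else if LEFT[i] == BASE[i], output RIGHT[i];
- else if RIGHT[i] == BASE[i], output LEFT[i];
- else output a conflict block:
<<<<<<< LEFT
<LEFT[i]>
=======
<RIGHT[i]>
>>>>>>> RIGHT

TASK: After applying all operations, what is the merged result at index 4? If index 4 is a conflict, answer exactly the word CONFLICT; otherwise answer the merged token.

Final LEFT:  [golf, charlie, alpha, bravo, bravo, golf]
Final RIGHT: [delta, charlie, alpha, golf, alpha, golf]
i=0: BASE=echo L=golf R=delta all differ -> CONFLICT
i=1: L=charlie R=charlie -> agree -> charlie
i=2: L=alpha R=alpha -> agree -> alpha
i=3: BASE=foxtrot L=bravo R=golf all differ -> CONFLICT
i=4: L=bravo, R=alpha=BASE -> take LEFT -> bravo
i=5: L=golf R=golf -> agree -> golf
Index 4 -> bravo

Answer: bravo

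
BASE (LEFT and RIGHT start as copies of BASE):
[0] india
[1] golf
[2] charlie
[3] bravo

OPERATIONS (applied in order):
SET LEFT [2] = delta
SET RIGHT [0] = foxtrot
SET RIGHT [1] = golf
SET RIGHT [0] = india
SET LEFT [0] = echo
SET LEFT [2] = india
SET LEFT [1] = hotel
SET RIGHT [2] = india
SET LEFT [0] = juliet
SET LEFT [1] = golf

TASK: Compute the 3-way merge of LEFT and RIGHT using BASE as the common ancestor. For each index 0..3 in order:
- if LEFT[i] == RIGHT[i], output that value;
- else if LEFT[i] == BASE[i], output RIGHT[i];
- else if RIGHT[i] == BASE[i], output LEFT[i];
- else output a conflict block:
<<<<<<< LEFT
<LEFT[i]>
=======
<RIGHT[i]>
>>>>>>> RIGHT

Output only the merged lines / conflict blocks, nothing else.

Final LEFT:  [juliet, golf, india, bravo]
Final RIGHT: [india, golf, india, bravo]
i=0: L=juliet, R=india=BASE -> take LEFT -> juliet
i=1: L=golf R=golf -> agree -> golf
i=2: L=india R=india -> agree -> india
i=3: L=bravo R=bravo -> agree -> bravo

Answer: juliet
golf
india
bravo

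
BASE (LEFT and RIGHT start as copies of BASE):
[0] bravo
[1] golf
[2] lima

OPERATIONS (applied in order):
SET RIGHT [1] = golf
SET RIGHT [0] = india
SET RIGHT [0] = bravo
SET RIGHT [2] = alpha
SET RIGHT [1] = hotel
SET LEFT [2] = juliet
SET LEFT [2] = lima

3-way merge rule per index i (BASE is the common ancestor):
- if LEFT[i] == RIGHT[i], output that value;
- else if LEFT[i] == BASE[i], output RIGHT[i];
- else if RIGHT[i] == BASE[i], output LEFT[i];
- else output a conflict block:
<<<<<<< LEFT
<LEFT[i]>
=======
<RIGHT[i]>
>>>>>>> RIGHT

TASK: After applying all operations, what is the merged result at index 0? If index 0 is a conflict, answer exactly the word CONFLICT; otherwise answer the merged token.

Answer: bravo

Derivation:
Final LEFT:  [bravo, golf, lima]
Final RIGHT: [bravo, hotel, alpha]
i=0: L=bravo R=bravo -> agree -> bravo
i=1: L=golf=BASE, R=hotel -> take RIGHT -> hotel
i=2: L=lima=BASE, R=alpha -> take RIGHT -> alpha
Index 0 -> bravo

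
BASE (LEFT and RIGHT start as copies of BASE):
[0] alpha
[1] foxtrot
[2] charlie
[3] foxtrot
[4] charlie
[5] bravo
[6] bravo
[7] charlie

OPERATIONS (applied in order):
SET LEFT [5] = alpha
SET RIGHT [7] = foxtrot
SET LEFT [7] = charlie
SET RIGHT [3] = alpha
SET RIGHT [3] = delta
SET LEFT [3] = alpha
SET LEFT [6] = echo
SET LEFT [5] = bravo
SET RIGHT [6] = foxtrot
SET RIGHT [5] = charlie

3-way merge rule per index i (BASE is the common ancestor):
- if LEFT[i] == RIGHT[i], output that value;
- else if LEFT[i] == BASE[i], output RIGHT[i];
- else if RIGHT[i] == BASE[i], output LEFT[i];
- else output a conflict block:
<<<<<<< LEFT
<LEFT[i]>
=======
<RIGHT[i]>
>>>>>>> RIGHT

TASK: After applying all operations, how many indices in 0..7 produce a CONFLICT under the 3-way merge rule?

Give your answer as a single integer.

Answer: 2

Derivation:
Final LEFT:  [alpha, foxtrot, charlie, alpha, charlie, bravo, echo, charlie]
Final RIGHT: [alpha, foxtrot, charlie, delta, charlie, charlie, foxtrot, foxtrot]
i=0: L=alpha R=alpha -> agree -> alpha
i=1: L=foxtrot R=foxtrot -> agree -> foxtrot
i=2: L=charlie R=charlie -> agree -> charlie
i=3: BASE=foxtrot L=alpha R=delta all differ -> CONFLICT
i=4: L=charlie R=charlie -> agree -> charlie
i=5: L=bravo=BASE, R=charlie -> take RIGHT -> charlie
i=6: BASE=bravo L=echo R=foxtrot all differ -> CONFLICT
i=7: L=charlie=BASE, R=foxtrot -> take RIGHT -> foxtrot
Conflict count: 2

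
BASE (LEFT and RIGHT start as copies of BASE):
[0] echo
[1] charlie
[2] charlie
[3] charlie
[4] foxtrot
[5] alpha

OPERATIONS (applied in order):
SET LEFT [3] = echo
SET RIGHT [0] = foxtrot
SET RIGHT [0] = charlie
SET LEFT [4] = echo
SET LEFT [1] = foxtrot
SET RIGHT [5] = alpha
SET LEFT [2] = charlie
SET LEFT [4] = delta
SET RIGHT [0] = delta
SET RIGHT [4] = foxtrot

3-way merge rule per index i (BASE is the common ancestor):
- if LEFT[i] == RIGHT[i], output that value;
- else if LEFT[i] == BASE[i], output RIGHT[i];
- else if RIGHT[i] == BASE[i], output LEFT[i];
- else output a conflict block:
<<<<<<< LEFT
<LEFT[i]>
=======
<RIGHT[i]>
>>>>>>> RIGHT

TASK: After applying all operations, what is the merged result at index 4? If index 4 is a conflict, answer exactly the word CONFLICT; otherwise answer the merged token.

Answer: delta

Derivation:
Final LEFT:  [echo, foxtrot, charlie, echo, delta, alpha]
Final RIGHT: [delta, charlie, charlie, charlie, foxtrot, alpha]
i=0: L=echo=BASE, R=delta -> take RIGHT -> delta
i=1: L=foxtrot, R=charlie=BASE -> take LEFT -> foxtrot
i=2: L=charlie R=charlie -> agree -> charlie
i=3: L=echo, R=charlie=BASE -> take LEFT -> echo
i=4: L=delta, R=foxtrot=BASE -> take LEFT -> delta
i=5: L=alpha R=alpha -> agree -> alpha
Index 4 -> delta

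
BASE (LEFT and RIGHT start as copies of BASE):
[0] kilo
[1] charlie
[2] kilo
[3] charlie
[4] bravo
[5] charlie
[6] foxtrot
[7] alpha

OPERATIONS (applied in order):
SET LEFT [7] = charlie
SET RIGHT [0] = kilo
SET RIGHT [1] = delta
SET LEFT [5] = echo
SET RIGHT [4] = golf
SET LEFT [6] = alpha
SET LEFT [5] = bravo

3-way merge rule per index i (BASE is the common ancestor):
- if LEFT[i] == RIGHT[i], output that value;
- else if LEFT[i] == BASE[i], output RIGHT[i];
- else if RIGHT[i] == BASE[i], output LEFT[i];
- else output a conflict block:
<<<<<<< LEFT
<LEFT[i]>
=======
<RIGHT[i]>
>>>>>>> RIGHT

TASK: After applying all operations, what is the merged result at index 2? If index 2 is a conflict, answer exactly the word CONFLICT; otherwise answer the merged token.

Final LEFT:  [kilo, charlie, kilo, charlie, bravo, bravo, alpha, charlie]
Final RIGHT: [kilo, delta, kilo, charlie, golf, charlie, foxtrot, alpha]
i=0: L=kilo R=kilo -> agree -> kilo
i=1: L=charlie=BASE, R=delta -> take RIGHT -> delta
i=2: L=kilo R=kilo -> agree -> kilo
i=3: L=charlie R=charlie -> agree -> charlie
i=4: L=bravo=BASE, R=golf -> take RIGHT -> golf
i=5: L=bravo, R=charlie=BASE -> take LEFT -> bravo
i=6: L=alpha, R=foxtrot=BASE -> take LEFT -> alpha
i=7: L=charlie, R=alpha=BASE -> take LEFT -> charlie
Index 2 -> kilo

Answer: kilo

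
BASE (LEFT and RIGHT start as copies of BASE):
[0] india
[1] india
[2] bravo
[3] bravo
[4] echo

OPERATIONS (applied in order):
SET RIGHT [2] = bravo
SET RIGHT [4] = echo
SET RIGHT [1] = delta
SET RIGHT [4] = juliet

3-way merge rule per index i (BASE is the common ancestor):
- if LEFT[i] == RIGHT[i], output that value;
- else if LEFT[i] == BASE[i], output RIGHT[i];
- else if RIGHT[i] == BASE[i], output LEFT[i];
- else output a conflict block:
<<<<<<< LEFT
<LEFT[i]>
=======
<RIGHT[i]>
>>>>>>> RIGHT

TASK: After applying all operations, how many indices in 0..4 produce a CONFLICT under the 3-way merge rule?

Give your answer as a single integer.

Answer: 0

Derivation:
Final LEFT:  [india, india, bravo, bravo, echo]
Final RIGHT: [india, delta, bravo, bravo, juliet]
i=0: L=india R=india -> agree -> india
i=1: L=india=BASE, R=delta -> take RIGHT -> delta
i=2: L=bravo R=bravo -> agree -> bravo
i=3: L=bravo R=bravo -> agree -> bravo
i=4: L=echo=BASE, R=juliet -> take RIGHT -> juliet
Conflict count: 0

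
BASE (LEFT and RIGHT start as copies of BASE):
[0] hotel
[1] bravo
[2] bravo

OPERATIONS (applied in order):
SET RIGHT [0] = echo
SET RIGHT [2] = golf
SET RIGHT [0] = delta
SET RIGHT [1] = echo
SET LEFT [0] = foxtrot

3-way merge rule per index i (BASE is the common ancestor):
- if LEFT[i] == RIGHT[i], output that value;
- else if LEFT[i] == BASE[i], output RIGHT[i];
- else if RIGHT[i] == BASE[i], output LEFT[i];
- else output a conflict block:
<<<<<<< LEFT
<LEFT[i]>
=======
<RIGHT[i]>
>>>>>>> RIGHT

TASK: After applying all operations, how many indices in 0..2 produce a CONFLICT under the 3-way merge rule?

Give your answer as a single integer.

Final LEFT:  [foxtrot, bravo, bravo]
Final RIGHT: [delta, echo, golf]
i=0: BASE=hotel L=foxtrot R=delta all differ -> CONFLICT
i=1: L=bravo=BASE, R=echo -> take RIGHT -> echo
i=2: L=bravo=BASE, R=golf -> take RIGHT -> golf
Conflict count: 1

Answer: 1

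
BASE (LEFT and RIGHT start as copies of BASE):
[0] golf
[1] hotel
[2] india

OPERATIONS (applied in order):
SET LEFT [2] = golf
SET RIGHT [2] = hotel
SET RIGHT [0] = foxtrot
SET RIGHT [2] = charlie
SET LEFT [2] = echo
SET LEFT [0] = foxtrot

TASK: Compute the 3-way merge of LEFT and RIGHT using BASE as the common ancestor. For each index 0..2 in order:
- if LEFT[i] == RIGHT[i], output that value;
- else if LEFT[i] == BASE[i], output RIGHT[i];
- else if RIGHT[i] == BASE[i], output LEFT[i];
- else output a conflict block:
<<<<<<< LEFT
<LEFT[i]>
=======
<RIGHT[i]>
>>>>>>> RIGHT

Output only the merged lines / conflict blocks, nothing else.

Answer: foxtrot
hotel
<<<<<<< LEFT
echo
=======
charlie
>>>>>>> RIGHT

Derivation:
Final LEFT:  [foxtrot, hotel, echo]
Final RIGHT: [foxtrot, hotel, charlie]
i=0: L=foxtrot R=foxtrot -> agree -> foxtrot
i=1: L=hotel R=hotel -> agree -> hotel
i=2: BASE=india L=echo R=charlie all differ -> CONFLICT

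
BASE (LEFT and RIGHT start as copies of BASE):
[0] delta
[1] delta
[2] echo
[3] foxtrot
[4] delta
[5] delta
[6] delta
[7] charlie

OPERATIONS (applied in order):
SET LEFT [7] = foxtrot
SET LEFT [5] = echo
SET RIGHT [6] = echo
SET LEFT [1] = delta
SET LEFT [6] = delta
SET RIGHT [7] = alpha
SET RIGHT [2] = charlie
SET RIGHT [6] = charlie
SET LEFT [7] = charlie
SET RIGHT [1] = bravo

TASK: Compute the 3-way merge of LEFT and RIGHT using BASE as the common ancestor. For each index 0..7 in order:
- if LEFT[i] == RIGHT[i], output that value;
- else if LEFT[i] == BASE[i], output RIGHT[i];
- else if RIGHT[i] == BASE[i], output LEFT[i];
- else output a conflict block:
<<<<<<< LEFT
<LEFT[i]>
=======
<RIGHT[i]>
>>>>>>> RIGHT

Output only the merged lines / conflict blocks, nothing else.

Final LEFT:  [delta, delta, echo, foxtrot, delta, echo, delta, charlie]
Final RIGHT: [delta, bravo, charlie, foxtrot, delta, delta, charlie, alpha]
i=0: L=delta R=delta -> agree -> delta
i=1: L=delta=BASE, R=bravo -> take RIGHT -> bravo
i=2: L=echo=BASE, R=charlie -> take RIGHT -> charlie
i=3: L=foxtrot R=foxtrot -> agree -> foxtrot
i=4: L=delta R=delta -> agree -> delta
i=5: L=echo, R=delta=BASE -> take LEFT -> echo
i=6: L=delta=BASE, R=charlie -> take RIGHT -> charlie
i=7: L=charlie=BASE, R=alpha -> take RIGHT -> alpha

Answer: delta
bravo
charlie
foxtrot
delta
echo
charlie
alpha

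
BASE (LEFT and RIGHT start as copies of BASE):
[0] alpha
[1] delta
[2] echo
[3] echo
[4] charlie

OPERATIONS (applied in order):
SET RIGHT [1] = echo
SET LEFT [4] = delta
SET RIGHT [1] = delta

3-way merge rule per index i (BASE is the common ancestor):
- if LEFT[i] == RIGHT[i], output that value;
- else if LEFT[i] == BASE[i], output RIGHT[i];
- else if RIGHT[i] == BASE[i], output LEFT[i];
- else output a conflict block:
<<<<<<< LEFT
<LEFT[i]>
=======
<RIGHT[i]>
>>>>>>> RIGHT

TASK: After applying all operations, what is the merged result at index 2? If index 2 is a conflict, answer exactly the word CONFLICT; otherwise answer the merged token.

Answer: echo

Derivation:
Final LEFT:  [alpha, delta, echo, echo, delta]
Final RIGHT: [alpha, delta, echo, echo, charlie]
i=0: L=alpha R=alpha -> agree -> alpha
i=1: L=delta R=delta -> agree -> delta
i=2: L=echo R=echo -> agree -> echo
i=3: L=echo R=echo -> agree -> echo
i=4: L=delta, R=charlie=BASE -> take LEFT -> delta
Index 2 -> echo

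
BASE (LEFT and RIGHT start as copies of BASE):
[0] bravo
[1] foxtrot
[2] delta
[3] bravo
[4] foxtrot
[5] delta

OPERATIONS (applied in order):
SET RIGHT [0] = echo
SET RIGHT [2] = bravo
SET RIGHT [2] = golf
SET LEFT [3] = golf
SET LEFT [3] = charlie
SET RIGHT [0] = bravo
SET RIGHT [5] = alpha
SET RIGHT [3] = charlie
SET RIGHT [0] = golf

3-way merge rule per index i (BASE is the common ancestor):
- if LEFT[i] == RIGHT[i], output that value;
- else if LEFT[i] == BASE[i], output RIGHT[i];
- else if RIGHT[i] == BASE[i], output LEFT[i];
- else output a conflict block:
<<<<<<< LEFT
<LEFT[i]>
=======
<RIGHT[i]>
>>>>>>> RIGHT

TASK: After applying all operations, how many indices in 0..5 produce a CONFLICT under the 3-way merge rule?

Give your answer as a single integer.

Final LEFT:  [bravo, foxtrot, delta, charlie, foxtrot, delta]
Final RIGHT: [golf, foxtrot, golf, charlie, foxtrot, alpha]
i=0: L=bravo=BASE, R=golf -> take RIGHT -> golf
i=1: L=foxtrot R=foxtrot -> agree -> foxtrot
i=2: L=delta=BASE, R=golf -> take RIGHT -> golf
i=3: L=charlie R=charlie -> agree -> charlie
i=4: L=foxtrot R=foxtrot -> agree -> foxtrot
i=5: L=delta=BASE, R=alpha -> take RIGHT -> alpha
Conflict count: 0

Answer: 0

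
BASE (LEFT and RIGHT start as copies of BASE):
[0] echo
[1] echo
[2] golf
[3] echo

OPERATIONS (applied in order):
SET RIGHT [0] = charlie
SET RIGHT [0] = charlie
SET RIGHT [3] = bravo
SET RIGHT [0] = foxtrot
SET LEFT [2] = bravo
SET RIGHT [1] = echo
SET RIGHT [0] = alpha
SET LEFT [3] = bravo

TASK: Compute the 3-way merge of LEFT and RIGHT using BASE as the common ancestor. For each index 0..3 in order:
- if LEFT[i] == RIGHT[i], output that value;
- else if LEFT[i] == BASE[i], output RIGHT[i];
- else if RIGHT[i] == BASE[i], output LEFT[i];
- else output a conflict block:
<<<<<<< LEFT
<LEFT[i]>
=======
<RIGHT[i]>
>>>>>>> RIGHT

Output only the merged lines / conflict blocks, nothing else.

Final LEFT:  [echo, echo, bravo, bravo]
Final RIGHT: [alpha, echo, golf, bravo]
i=0: L=echo=BASE, R=alpha -> take RIGHT -> alpha
i=1: L=echo R=echo -> agree -> echo
i=2: L=bravo, R=golf=BASE -> take LEFT -> bravo
i=3: L=bravo R=bravo -> agree -> bravo

Answer: alpha
echo
bravo
bravo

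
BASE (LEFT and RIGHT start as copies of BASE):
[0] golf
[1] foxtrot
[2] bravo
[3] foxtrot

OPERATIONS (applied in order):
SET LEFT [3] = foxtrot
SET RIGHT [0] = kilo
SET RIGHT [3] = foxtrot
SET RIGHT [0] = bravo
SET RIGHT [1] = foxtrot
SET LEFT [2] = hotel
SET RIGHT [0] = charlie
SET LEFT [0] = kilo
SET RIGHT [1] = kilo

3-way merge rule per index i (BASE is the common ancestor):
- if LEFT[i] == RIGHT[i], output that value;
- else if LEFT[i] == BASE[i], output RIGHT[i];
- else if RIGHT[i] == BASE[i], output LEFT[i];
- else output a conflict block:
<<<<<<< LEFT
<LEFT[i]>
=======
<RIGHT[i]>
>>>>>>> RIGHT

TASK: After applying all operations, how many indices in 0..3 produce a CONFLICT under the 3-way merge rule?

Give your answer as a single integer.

Final LEFT:  [kilo, foxtrot, hotel, foxtrot]
Final RIGHT: [charlie, kilo, bravo, foxtrot]
i=0: BASE=golf L=kilo R=charlie all differ -> CONFLICT
i=1: L=foxtrot=BASE, R=kilo -> take RIGHT -> kilo
i=2: L=hotel, R=bravo=BASE -> take LEFT -> hotel
i=3: L=foxtrot R=foxtrot -> agree -> foxtrot
Conflict count: 1

Answer: 1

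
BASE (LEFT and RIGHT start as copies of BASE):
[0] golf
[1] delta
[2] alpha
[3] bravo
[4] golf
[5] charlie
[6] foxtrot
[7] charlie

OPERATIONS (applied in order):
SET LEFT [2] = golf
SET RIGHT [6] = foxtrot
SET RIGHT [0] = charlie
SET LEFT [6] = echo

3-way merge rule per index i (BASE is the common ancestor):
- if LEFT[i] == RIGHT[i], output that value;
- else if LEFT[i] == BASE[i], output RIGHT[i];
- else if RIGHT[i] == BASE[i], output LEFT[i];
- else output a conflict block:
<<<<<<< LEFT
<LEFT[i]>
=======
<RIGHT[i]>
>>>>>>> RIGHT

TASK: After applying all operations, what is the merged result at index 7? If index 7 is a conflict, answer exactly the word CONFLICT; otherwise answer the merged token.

Answer: charlie

Derivation:
Final LEFT:  [golf, delta, golf, bravo, golf, charlie, echo, charlie]
Final RIGHT: [charlie, delta, alpha, bravo, golf, charlie, foxtrot, charlie]
i=0: L=golf=BASE, R=charlie -> take RIGHT -> charlie
i=1: L=delta R=delta -> agree -> delta
i=2: L=golf, R=alpha=BASE -> take LEFT -> golf
i=3: L=bravo R=bravo -> agree -> bravo
i=4: L=golf R=golf -> agree -> golf
i=5: L=charlie R=charlie -> agree -> charlie
i=6: L=echo, R=foxtrot=BASE -> take LEFT -> echo
i=7: L=charlie R=charlie -> agree -> charlie
Index 7 -> charlie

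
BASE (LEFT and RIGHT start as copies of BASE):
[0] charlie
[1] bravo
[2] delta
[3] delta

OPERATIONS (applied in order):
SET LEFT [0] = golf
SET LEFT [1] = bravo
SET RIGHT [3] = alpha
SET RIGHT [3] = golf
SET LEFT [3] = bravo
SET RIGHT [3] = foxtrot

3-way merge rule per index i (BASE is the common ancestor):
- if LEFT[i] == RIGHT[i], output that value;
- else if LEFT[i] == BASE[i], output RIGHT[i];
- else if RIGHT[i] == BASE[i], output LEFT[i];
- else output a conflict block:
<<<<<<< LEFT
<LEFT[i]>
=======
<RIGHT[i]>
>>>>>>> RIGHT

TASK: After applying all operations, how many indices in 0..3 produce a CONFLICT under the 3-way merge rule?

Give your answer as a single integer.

Final LEFT:  [golf, bravo, delta, bravo]
Final RIGHT: [charlie, bravo, delta, foxtrot]
i=0: L=golf, R=charlie=BASE -> take LEFT -> golf
i=1: L=bravo R=bravo -> agree -> bravo
i=2: L=delta R=delta -> agree -> delta
i=3: BASE=delta L=bravo R=foxtrot all differ -> CONFLICT
Conflict count: 1

Answer: 1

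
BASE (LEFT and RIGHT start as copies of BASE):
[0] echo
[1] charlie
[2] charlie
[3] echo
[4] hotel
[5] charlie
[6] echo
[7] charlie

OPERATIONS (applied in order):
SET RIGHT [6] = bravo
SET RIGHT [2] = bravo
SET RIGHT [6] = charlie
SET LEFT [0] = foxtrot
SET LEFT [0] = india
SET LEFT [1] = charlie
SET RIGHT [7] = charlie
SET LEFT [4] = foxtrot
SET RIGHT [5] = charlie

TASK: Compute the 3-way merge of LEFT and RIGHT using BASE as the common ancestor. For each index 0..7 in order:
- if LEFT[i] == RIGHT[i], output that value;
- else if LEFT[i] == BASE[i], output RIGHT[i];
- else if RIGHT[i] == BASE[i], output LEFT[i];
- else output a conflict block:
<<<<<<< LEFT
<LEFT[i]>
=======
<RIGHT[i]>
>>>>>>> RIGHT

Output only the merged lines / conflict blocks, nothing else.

Final LEFT:  [india, charlie, charlie, echo, foxtrot, charlie, echo, charlie]
Final RIGHT: [echo, charlie, bravo, echo, hotel, charlie, charlie, charlie]
i=0: L=india, R=echo=BASE -> take LEFT -> india
i=1: L=charlie R=charlie -> agree -> charlie
i=2: L=charlie=BASE, R=bravo -> take RIGHT -> bravo
i=3: L=echo R=echo -> agree -> echo
i=4: L=foxtrot, R=hotel=BASE -> take LEFT -> foxtrot
i=5: L=charlie R=charlie -> agree -> charlie
i=6: L=echo=BASE, R=charlie -> take RIGHT -> charlie
i=7: L=charlie R=charlie -> agree -> charlie

Answer: india
charlie
bravo
echo
foxtrot
charlie
charlie
charlie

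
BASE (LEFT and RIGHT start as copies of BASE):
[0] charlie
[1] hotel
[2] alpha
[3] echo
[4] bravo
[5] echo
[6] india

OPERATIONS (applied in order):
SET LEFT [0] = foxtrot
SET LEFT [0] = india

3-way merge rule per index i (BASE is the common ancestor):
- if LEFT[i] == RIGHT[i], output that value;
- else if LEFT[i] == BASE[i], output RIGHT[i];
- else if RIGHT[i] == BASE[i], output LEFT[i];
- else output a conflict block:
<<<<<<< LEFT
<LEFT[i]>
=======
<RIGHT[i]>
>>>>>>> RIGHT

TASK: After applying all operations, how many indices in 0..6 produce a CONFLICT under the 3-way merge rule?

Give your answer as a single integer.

Answer: 0

Derivation:
Final LEFT:  [india, hotel, alpha, echo, bravo, echo, india]
Final RIGHT: [charlie, hotel, alpha, echo, bravo, echo, india]
i=0: L=india, R=charlie=BASE -> take LEFT -> india
i=1: L=hotel R=hotel -> agree -> hotel
i=2: L=alpha R=alpha -> agree -> alpha
i=3: L=echo R=echo -> agree -> echo
i=4: L=bravo R=bravo -> agree -> bravo
i=5: L=echo R=echo -> agree -> echo
i=6: L=india R=india -> agree -> india
Conflict count: 0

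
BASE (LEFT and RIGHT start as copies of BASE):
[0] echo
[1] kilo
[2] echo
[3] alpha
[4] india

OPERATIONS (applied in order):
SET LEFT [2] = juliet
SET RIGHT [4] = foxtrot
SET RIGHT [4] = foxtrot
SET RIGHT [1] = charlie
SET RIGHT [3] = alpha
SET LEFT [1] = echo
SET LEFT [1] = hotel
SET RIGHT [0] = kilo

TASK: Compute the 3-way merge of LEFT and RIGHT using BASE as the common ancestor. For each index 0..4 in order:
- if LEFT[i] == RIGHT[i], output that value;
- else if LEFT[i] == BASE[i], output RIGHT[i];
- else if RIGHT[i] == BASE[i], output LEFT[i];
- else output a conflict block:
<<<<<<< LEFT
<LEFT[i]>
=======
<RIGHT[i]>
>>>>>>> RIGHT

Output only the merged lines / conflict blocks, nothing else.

Answer: kilo
<<<<<<< LEFT
hotel
=======
charlie
>>>>>>> RIGHT
juliet
alpha
foxtrot

Derivation:
Final LEFT:  [echo, hotel, juliet, alpha, india]
Final RIGHT: [kilo, charlie, echo, alpha, foxtrot]
i=0: L=echo=BASE, R=kilo -> take RIGHT -> kilo
i=1: BASE=kilo L=hotel R=charlie all differ -> CONFLICT
i=2: L=juliet, R=echo=BASE -> take LEFT -> juliet
i=3: L=alpha R=alpha -> agree -> alpha
i=4: L=india=BASE, R=foxtrot -> take RIGHT -> foxtrot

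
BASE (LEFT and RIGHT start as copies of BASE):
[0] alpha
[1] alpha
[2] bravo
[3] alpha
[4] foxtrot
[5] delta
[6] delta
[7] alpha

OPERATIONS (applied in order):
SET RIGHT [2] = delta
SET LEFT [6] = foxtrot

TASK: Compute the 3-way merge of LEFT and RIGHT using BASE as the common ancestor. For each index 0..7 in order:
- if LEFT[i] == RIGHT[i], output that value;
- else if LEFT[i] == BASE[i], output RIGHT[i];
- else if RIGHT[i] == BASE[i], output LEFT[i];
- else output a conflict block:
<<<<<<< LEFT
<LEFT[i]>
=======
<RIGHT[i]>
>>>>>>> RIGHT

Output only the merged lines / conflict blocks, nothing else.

Final LEFT:  [alpha, alpha, bravo, alpha, foxtrot, delta, foxtrot, alpha]
Final RIGHT: [alpha, alpha, delta, alpha, foxtrot, delta, delta, alpha]
i=0: L=alpha R=alpha -> agree -> alpha
i=1: L=alpha R=alpha -> agree -> alpha
i=2: L=bravo=BASE, R=delta -> take RIGHT -> delta
i=3: L=alpha R=alpha -> agree -> alpha
i=4: L=foxtrot R=foxtrot -> agree -> foxtrot
i=5: L=delta R=delta -> agree -> delta
i=6: L=foxtrot, R=delta=BASE -> take LEFT -> foxtrot
i=7: L=alpha R=alpha -> agree -> alpha

Answer: alpha
alpha
delta
alpha
foxtrot
delta
foxtrot
alpha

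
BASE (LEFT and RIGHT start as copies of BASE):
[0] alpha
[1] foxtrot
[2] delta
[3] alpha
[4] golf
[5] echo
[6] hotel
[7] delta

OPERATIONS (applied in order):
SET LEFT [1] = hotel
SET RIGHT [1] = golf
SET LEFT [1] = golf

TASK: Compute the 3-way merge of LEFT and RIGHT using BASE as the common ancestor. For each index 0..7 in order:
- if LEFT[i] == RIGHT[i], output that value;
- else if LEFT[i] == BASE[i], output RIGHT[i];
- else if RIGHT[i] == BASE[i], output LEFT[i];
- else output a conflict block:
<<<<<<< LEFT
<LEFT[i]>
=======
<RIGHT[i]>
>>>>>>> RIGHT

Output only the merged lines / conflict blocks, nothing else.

Final LEFT:  [alpha, golf, delta, alpha, golf, echo, hotel, delta]
Final RIGHT: [alpha, golf, delta, alpha, golf, echo, hotel, delta]
i=0: L=alpha R=alpha -> agree -> alpha
i=1: L=golf R=golf -> agree -> golf
i=2: L=delta R=delta -> agree -> delta
i=3: L=alpha R=alpha -> agree -> alpha
i=4: L=golf R=golf -> agree -> golf
i=5: L=echo R=echo -> agree -> echo
i=6: L=hotel R=hotel -> agree -> hotel
i=7: L=delta R=delta -> agree -> delta

Answer: alpha
golf
delta
alpha
golf
echo
hotel
delta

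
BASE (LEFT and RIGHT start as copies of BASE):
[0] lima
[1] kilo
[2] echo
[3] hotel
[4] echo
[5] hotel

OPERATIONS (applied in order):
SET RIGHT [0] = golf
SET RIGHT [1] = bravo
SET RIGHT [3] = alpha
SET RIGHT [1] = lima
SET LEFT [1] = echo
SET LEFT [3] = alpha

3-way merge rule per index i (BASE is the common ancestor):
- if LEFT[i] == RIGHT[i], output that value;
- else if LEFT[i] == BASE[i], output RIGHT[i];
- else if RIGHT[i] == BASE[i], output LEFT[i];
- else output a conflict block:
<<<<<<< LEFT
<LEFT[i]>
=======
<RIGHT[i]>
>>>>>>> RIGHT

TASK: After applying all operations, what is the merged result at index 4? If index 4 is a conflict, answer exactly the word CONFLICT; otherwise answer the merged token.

Answer: echo

Derivation:
Final LEFT:  [lima, echo, echo, alpha, echo, hotel]
Final RIGHT: [golf, lima, echo, alpha, echo, hotel]
i=0: L=lima=BASE, R=golf -> take RIGHT -> golf
i=1: BASE=kilo L=echo R=lima all differ -> CONFLICT
i=2: L=echo R=echo -> agree -> echo
i=3: L=alpha R=alpha -> agree -> alpha
i=4: L=echo R=echo -> agree -> echo
i=5: L=hotel R=hotel -> agree -> hotel
Index 4 -> echo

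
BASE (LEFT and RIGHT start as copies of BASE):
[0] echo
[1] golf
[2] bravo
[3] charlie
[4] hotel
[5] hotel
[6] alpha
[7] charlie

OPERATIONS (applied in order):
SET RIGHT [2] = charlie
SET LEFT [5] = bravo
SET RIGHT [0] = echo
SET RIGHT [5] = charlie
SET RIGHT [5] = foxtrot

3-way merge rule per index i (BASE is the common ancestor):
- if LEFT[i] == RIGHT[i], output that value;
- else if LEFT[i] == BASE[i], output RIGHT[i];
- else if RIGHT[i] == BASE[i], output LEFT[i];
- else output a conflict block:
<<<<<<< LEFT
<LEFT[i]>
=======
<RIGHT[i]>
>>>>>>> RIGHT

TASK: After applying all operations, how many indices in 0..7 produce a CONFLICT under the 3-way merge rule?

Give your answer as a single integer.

Final LEFT:  [echo, golf, bravo, charlie, hotel, bravo, alpha, charlie]
Final RIGHT: [echo, golf, charlie, charlie, hotel, foxtrot, alpha, charlie]
i=0: L=echo R=echo -> agree -> echo
i=1: L=golf R=golf -> agree -> golf
i=2: L=bravo=BASE, R=charlie -> take RIGHT -> charlie
i=3: L=charlie R=charlie -> agree -> charlie
i=4: L=hotel R=hotel -> agree -> hotel
i=5: BASE=hotel L=bravo R=foxtrot all differ -> CONFLICT
i=6: L=alpha R=alpha -> agree -> alpha
i=7: L=charlie R=charlie -> agree -> charlie
Conflict count: 1

Answer: 1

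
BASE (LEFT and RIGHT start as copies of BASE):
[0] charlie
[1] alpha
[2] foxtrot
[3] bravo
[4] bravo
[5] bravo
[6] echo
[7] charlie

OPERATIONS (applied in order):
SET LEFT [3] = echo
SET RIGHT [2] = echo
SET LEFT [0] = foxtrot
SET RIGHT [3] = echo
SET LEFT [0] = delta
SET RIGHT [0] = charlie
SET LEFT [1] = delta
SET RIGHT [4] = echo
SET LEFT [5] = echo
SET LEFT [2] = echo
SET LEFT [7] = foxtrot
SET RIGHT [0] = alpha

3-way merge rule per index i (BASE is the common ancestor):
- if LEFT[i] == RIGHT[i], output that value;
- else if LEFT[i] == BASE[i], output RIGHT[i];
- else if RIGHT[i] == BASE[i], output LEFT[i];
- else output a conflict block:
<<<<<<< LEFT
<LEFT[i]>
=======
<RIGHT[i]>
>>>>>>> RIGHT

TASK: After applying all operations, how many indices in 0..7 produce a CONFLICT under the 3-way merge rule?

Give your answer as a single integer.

Answer: 1

Derivation:
Final LEFT:  [delta, delta, echo, echo, bravo, echo, echo, foxtrot]
Final RIGHT: [alpha, alpha, echo, echo, echo, bravo, echo, charlie]
i=0: BASE=charlie L=delta R=alpha all differ -> CONFLICT
i=1: L=delta, R=alpha=BASE -> take LEFT -> delta
i=2: L=echo R=echo -> agree -> echo
i=3: L=echo R=echo -> agree -> echo
i=4: L=bravo=BASE, R=echo -> take RIGHT -> echo
i=5: L=echo, R=bravo=BASE -> take LEFT -> echo
i=6: L=echo R=echo -> agree -> echo
i=7: L=foxtrot, R=charlie=BASE -> take LEFT -> foxtrot
Conflict count: 1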